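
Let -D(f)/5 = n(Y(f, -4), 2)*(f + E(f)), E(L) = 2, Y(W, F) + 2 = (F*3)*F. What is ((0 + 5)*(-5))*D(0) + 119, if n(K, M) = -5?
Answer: -1131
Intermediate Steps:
Y(W, F) = -2 + 3*F² (Y(W, F) = -2 + (F*3)*F = -2 + (3*F)*F = -2 + 3*F²)
D(f) = 50 + 25*f (D(f) = -(-25)*(f + 2) = -(-25)*(2 + f) = -5*(-10 - 5*f) = 50 + 25*f)
((0 + 5)*(-5))*D(0) + 119 = ((0 + 5)*(-5))*(50 + 25*0) + 119 = (5*(-5))*(50 + 0) + 119 = -25*50 + 119 = -1250 + 119 = -1131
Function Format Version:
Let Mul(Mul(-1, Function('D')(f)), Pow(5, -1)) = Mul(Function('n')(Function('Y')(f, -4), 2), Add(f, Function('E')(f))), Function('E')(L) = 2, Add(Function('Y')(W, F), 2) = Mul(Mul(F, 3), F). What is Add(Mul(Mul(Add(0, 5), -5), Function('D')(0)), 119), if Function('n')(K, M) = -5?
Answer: -1131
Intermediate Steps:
Function('Y')(W, F) = Add(-2, Mul(3, Pow(F, 2))) (Function('Y')(W, F) = Add(-2, Mul(Mul(F, 3), F)) = Add(-2, Mul(Mul(3, F), F)) = Add(-2, Mul(3, Pow(F, 2))))
Function('D')(f) = Add(50, Mul(25, f)) (Function('D')(f) = Mul(-5, Mul(-5, Add(f, 2))) = Mul(-5, Mul(-5, Add(2, f))) = Mul(-5, Add(-10, Mul(-5, f))) = Add(50, Mul(25, f)))
Add(Mul(Mul(Add(0, 5), -5), Function('D')(0)), 119) = Add(Mul(Mul(Add(0, 5), -5), Add(50, Mul(25, 0))), 119) = Add(Mul(Mul(5, -5), Add(50, 0)), 119) = Add(Mul(-25, 50), 119) = Add(-1250, 119) = -1131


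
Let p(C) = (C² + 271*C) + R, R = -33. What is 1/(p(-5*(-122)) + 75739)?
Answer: 1/613116 ≈ 1.6310e-6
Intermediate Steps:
p(C) = -33 + C² + 271*C (p(C) = (C² + 271*C) - 33 = -33 + C² + 271*C)
1/(p(-5*(-122)) + 75739) = 1/((-33 + (-5*(-122))² + 271*(-5*(-122))) + 75739) = 1/((-33 + 610² + 271*610) + 75739) = 1/((-33 + 372100 + 165310) + 75739) = 1/(537377 + 75739) = 1/613116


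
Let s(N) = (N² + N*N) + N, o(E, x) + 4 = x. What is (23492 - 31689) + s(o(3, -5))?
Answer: -8044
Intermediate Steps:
o(E, x) = -4 + x
s(N) = N + 2*N² (s(N) = (N² + N²) + N = 2*N² + N = N + 2*N²)
(23492 - 31689) + s(o(3, -5)) = (23492 - 31689) + (-4 - 5)*(1 + 2*(-4 - 5)) = -8197 - 9*(1 + 2*(-9)) = -8197 - 9*(1 - 18) = -8197 - 9*(-17) = -8197 + 153 = -8044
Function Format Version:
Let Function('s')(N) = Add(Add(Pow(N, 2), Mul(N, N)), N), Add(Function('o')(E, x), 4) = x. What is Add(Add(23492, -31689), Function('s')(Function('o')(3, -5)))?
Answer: -8044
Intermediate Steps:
Function('o')(E, x) = Add(-4, x)
Function('s')(N) = Add(N, Mul(2, Pow(N, 2))) (Function('s')(N) = Add(Add(Pow(N, 2), Pow(N, 2)), N) = Add(Mul(2, Pow(N, 2)), N) = Add(N, Mul(2, Pow(N, 2))))
Add(Add(23492, -31689), Function('s')(Function('o')(3, -5))) = Add(Add(23492, -31689), Mul(Add(-4, -5), Add(1, Mul(2, Add(-4, -5))))) = Add(-8197, Mul(-9, Add(1, Mul(2, -9)))) = Add(-8197, Mul(-9, Add(1, -18))) = Add(-8197, Mul(-9, -17)) = Add(-8197, 153) = -8044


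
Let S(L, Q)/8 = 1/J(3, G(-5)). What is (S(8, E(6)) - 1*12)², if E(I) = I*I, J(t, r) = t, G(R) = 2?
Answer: 784/9 ≈ 87.111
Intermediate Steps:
E(I) = I²
S(L, Q) = 8/3
(S(8, E(6)) - 1*12)² = (8/3 - 1*12)² = (8/3 - 12)² = (-28/3)² = 784/9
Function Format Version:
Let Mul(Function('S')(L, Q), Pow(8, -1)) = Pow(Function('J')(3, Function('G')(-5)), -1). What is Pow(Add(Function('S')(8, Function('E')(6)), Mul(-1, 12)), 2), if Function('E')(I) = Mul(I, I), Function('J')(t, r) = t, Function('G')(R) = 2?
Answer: Rational(784, 9) ≈ 87.111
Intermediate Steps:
Function('E')(I) = Pow(I, 2)
Function('S')(L, Q) = Rational(8, 3) (Function('S')(L, Q) = Mul(8, Pow(3, -1)) = Mul(8, Rational(1, 3)) = Rational(8, 3))
Pow(Add(Function('S')(8, Function('E')(6)), Mul(-1, 12)), 2) = Pow(Add(Rational(8, 3), Mul(-1, 12)), 2) = Pow(Add(Rational(8, 3), -12), 2) = Pow(Rational(-28, 3), 2) = Rational(784, 9)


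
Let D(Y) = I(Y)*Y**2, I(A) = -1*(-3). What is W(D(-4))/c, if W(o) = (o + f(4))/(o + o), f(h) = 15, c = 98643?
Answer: 7/1052192 ≈ 6.6528e-6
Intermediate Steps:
I(A) = 3
D(Y) = 3*Y**2
W(o) = (15 + o)/(2*o) (W(o) = (o + 15)/(o + o) = (15 + o)/((2*o)) = (15 + o)*(1/(2*o)) = (15 + o)/(2*o))
W(D(-4))/c = ((15 + 3*(-4)**2)/(2*((3*(-4)**2))))/98643 = ((15 + 3*16)/(2*((3*16))))*(1/98643) = ((1/2)*(15 + 48)/48)*(1/98643) = ((1/2)*(1/48)*63)*(1/98643) = (21/32)*(1/98643) = 7/1052192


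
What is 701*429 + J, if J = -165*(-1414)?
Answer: 534039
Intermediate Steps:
J = 233310
701*429 + J = 701*429 + 233310 = 300729 + 233310 = 534039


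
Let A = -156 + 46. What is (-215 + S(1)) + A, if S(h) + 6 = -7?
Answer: -338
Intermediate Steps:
A = -110
S(h) = -13 (S(h) = -6 - 7 = -13)
(-215 + S(1)) + A = (-215 - 13) - 110 = -228 - 110 = -338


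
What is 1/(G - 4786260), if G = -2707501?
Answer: -1/7493761 ≈ -1.3344e-7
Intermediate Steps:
1/(G - 4786260) = 1/(-2707501 - 4786260) = 1/(-7493761) = -1/7493761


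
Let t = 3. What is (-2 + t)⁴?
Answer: 1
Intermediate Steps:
(-2 + t)⁴ = (-2 + 3)⁴ = 1⁴ = 1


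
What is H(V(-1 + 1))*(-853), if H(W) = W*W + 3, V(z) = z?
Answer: -2559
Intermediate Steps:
H(W) = 3 + W² (H(W) = W² + 3 = 3 + W²)
H(V(-1 + 1))*(-853) = (3 + (-1 + 1)²)*(-853) = (3 + 0²)*(-853) = (3 + 0)*(-853) = 3*(-853) = -2559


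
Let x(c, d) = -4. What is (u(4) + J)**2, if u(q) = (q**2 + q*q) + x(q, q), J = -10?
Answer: 324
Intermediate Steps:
u(q) = -4 + 2*q**2 (u(q) = (q**2 + q*q) - 4 = (q**2 + q**2) - 4 = 2*q**2 - 4 = -4 + 2*q**2)
(u(4) + J)**2 = ((-4 + 2*4**2) - 10)**2 = ((-4 + 2*16) - 10)**2 = ((-4 + 32) - 10)**2 = (28 - 10)**2 = 18**2 = 324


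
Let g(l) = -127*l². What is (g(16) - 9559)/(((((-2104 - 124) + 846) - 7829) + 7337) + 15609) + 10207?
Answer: 140151074/13735 ≈ 10204.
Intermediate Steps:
(g(16) - 9559)/(((((-2104 - 124) + 846) - 7829) + 7337) + 15609) + 10207 = (-127*16² - 9559)/(((((-2104 - 124) + 846) - 7829) + 7337) + 15609) + 10207 = (-127*256 - 9559)/((((-2228 + 846) - 7829) + 7337) + 15609) + 10207 = (-32512 - 9559)/(((-1382 - 7829) + 7337) + 15609) + 10207 = -42071/((-9211 + 7337) + 15609) + 10207 = -42071/(-1874 + 15609) + 10207 = -42071/13735 + 10207 = 140151074/13735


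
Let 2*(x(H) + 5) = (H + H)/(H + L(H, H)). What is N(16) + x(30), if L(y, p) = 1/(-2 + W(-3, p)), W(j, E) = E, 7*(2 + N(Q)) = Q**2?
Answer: 179967/5887 ≈ 30.570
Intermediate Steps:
N(Q) = -2 + Q**2/7
L(y, p) = 1/(-2 + p)
x(H) = -5 + H/(H + 1/(-2 + H)) (x(H) = -5 + ((H + H)/(H + 1/(-2 + H)))/2 = -5 + ((2*H)/(H + 1/(-2 + H)))/2 = -5 + (2*H/(H + 1/(-2 + H)))/2 = -5 + H/(H + 1/(-2 + H)))
N(16) + x(30) = (-2 + (1/7)*16**2) + (-5 - 4*30*(-2 + 30))/(1 + 30*(-2 + 30)) = (-2 + (1/7)*256) + (-5 - 4*30*28)/(1 + 30*28) = (-2 + 256/7) + (-5 - 3360)/(1 + 840) = 242/7 - 3365/841 = 179967/5887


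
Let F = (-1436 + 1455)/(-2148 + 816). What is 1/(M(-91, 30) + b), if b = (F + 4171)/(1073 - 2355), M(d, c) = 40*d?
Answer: -1707624/6221307113 ≈ -0.00027448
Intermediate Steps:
F = -19/1332 (F = 19/(-1332) = 19*(-1/1332) = -19/1332 ≈ -0.014264)
b = -5555753/1707624 (b = (-19/1332 + 4171)/(1073 - 2355) = (5555753/1332)/(-1282) = (5555753/1332)*(-1/1282) = -5555753/1707624 ≈ -3.2535)
1/(M(-91, 30) + b) = 1/(40*(-91) - 5555753/1707624) = 1/(-3640 - 5555753/1707624) = 1/(-6221307113/1707624) = -1707624/6221307113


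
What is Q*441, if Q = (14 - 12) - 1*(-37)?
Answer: 17199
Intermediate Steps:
Q = 39 (Q = 2 + 37 = 39)
Q*441 = 39*441 = 17199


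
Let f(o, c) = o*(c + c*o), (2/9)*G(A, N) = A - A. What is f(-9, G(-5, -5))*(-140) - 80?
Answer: -80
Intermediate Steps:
G(A, N) = 0 (G(A, N) = 9*(A - A)/2 = (9/2)*0 = 0)
f(-9, G(-5, -5))*(-140) - 80 = (0*(-9)*(1 - 9))*(-140) - 80 = (0*(-9)*(-8))*(-140) - 80 = 0*(-140) - 80 = 0 - 80 = -80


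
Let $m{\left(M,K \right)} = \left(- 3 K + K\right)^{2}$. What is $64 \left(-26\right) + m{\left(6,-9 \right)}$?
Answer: $-1340$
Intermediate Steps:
$m{\left(M,K \right)} = 4 K^{2}$ ($m{\left(M,K \right)} = \left(- 2 K\right)^{2} = 4 K^{2}$)
$64 \left(-26\right) + m{\left(6,-9 \right)} = 64 \left(-26\right) + 4 \left(-9\right)^{2} = -1664 + 4 \cdot 81 = -1664 + 324 = -1340$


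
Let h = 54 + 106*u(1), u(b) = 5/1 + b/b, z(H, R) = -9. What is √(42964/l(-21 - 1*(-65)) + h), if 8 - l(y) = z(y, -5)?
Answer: √929798/17 ≈ 56.721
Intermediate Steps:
l(y) = 17 (l(y) = 8 - 1*(-9) = 8 + 9 = 17)
u(b) = 6 (u(b) = 5*1 + 1 = 5 + 1 = 6)
h = 690 (h = 54 + 106*6 = 54 + 636 = 690)
√(42964/l(-21 - 1*(-65)) + h) = √(42964/17 + 690) = √(54694/17) = √929798/17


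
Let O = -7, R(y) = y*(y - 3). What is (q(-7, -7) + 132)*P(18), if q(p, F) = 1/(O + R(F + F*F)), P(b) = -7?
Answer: -215293/233 ≈ -924.00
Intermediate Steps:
R(y) = y*(-3 + y)
q(p, F) = 1/(-7 + (F + F²)*(-3 + F + F²)) (q(p, F) = 1/(-7 + (F + F*F)*(-3 + (F + F*F))) = 1/(-7 + (F + F²)*(-3 + (F + F²))) = 1/(-7 + (F + F²)*(-3 + F + F²)))
(q(-7, -7) + 132)*P(18) = (1/(-7 - 7*(1 - 7)*(-3 - 7*(1 - 7))) + 132)*(-7) = (1/(-7 - 7*(-6)*(-3 - 7*(-6))) + 132)*(-7) = (1/(-7 - 7*(-6)*(-3 + 42)) + 132)*(-7) = (1/(-7 - 7*(-6)*39) + 132)*(-7) = (1/(-7 + 1638) + 132)*(-7) = (1/1631 + 132)*(-7) = (215293/1631)*(-7) = -215293/233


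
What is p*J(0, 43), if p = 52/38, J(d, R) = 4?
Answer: 104/19 ≈ 5.4737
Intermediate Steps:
p = 26/19 (p = 52*(1/38) = 26/19 ≈ 1.3684)
p*J(0, 43) = (26/19)*4 = 104/19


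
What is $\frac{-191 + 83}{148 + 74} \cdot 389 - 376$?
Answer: $- \frac{20914}{37} \approx -565.24$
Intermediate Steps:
$\frac{-191 + 83}{148 + 74} \cdot 389 - 376 = - \frac{108}{222} \cdot 389 - 376 = \left(-108\right) \frac{1}{222} \cdot 389 - 376 = \left(- \frac{18}{37}\right) 389 - 376 = - \frac{7002}{37} - 376 = - \frac{20914}{37}$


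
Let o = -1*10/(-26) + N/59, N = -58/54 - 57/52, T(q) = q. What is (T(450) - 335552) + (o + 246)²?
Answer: -1882979897007431/6861802896 ≈ -2.7441e+5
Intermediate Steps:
N = -3047/1404 (N = -58*1/54 - 57*1/52 = -29/27 - 57/52 = -3047/1404 ≈ -2.1702)
o = 28813/82836 (o = -1*10/(-26) - 3047/1404/59 = -10*(-1/26) - 3047/1404*1/59 = 5/13 - 3047/82836 = 28813/82836 ≈ 0.34783)
(T(450) - 335552) + (o + 246)² = (450 - 335552) + (28813/82836 + 246)² = -335102 + (20406469/82836)² = -335102 + 416423977047961/6861802896 = -1882979897007431/6861802896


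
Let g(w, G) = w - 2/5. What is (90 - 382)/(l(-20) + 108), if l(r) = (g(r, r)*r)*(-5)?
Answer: 73/483 ≈ 0.15114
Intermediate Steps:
g(w, G) = -2/5 + w (g(w, G) = w - 2*1/5 = w - 2/5 = -2/5 + w)
l(r) = -5*r*(-2/5 + r) (l(r) = ((-2/5 + r)*r)*(-5) = (r*(-2/5 + r))*(-5) = -5*r*(-2/5 + r))
(90 - 382)/(l(-20) + 108) = (90 - 382)/(-20*(2 - 5*(-20)) + 108) = -292/(-20*(2 + 100) + 108) = -292/(-20*102 + 108) = -292/(-2040 + 108) = -292/(-1932) = -292*(-1/1932) = 73/483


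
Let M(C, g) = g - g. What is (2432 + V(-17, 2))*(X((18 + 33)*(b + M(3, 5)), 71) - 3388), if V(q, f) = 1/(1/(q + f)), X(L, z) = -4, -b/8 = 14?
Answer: -8198464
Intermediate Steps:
b = -112 (b = -8*14 = -112)
M(C, g) = 0
V(q, f) = f + q (V(q, f) = 1/(1/(f + q)) = f + q)
(2432 + V(-17, 2))*(X((18 + 33)*(b + M(3, 5)), 71) - 3388) = (2432 + (2 - 17))*(-4 - 3388) = (2432 - 15)*(-3392) = 2417*(-3392) = -8198464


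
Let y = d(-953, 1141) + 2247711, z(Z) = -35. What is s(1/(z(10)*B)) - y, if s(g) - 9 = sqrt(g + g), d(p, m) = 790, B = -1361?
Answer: -2248492 + sqrt(95270)/47635 ≈ -2.2485e+6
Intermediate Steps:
y = 2248501 (y = 790 + 2247711 = 2248501)
s(g) = 9 + sqrt(2)*sqrt(g) (s(g) = 9 + sqrt(g + g) = 9 + sqrt(2*g) = 9 + sqrt(2)*sqrt(g))
s(1/(z(10)*B)) - y = (9 + sqrt(2)*sqrt(1/(-35*(-1361)))) - 1*2248501 = (9 + sqrt(2)*sqrt(-1/35*(-1/1361))) - 2248501 = (9 + sqrt(2)*sqrt(1/47635)) - 2248501 = (9 + sqrt(2)*(sqrt(47635)/47635)) - 2248501 = (9 + sqrt(95270)/47635) - 2248501 = -2248492 + sqrt(95270)/47635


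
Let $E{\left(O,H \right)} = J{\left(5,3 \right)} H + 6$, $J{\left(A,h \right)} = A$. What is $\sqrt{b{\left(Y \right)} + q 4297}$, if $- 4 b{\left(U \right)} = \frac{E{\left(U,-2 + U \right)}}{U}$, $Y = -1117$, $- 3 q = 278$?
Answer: $\frac{i \sqrt{17885418481905}}{6702} \approx 631.02 i$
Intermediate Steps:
$q = - \frac{278}{3}$ ($q = \left(- \frac{1}{3}\right) 278 = - \frac{278}{3} \approx -92.667$)
$E{\left(O,H \right)} = 6 + 5 H$ ($E{\left(O,H \right)} = 5 H + 6 = 6 + 5 H$)
$b{\left(U \right)} = - \frac{-4 + 5 U}{4 U}$ ($b{\left(U \right)} = - \frac{\left(6 + 5 \left(-2 + U\right)\right) \frac{1}{U}}{4} = - \frac{\left(6 + \left(-10 + 5 U\right)\right) \frac{1}{U}}{4} = - \frac{\left(-4 + 5 U\right) \frac{1}{U}}{4} = - \frac{\frac{1}{U} \left(-4 + 5 U\right)}{4} = - \frac{-4 + 5 U}{4 U}$)
$\sqrt{b{\left(Y \right)} + q 4297} = \sqrt{\left(- \frac{5}{4} + \frac{1}{-1117}\right) - \frac{1194566}{3}} = \sqrt{\left(- \frac{5}{4} - \frac{1}{1117}\right) - \frac{1194566}{3}} = \sqrt{- \frac{5589}{4468} - \frac{1194566}{3}} = \sqrt{- \frac{5337337655}{13404}} = \frac{i \sqrt{17885418481905}}{6702}$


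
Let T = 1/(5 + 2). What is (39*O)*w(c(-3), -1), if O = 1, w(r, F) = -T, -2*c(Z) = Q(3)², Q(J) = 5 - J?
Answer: -39/7 ≈ -5.5714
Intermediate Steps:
T = ⅐ (T = 1/7 = ⅐ ≈ 0.14286)
c(Z) = -2 (c(Z) = -(5 - 1*3)²/2 = -(5 - 3)²/2 = -½*2² = -½*4 = -2)
w(r, F) = -⅐ (w(r, F) = -1*⅐ = -⅐)
(39*O)*w(c(-3), -1) = (39*1)*(-⅐) = 39*(-⅐) = -39/7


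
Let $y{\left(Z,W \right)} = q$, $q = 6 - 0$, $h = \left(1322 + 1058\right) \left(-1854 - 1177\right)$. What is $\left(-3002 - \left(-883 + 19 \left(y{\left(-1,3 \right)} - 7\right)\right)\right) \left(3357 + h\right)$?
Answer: $15141888300$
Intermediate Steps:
$h = -7213780$ ($h = 2380 \left(-3031\right) = -7213780$)
$q = 6$ ($q = 6 + 0 = 6$)
$y{\left(Z,W \right)} = 6$
$\left(-3002 - \left(-883 + 19 \left(y{\left(-1,3 \right)} - 7\right)\right)\right) \left(3357 + h\right) = \left(-3002 + \left(\left(-21 - 19 \left(6 - 7\right)\right) + 904\right)\right) \left(3357 - 7213780\right) = \left(-3002 + \left(\left(-21 - 19 \left(6 - 7\right)\right) + 904\right)\right) \left(-7210423\right) = \left(-3002 + \left(\left(-21 - -19\right) + 904\right)\right) \left(-7210423\right) = \left(-3002 + \left(\left(-21 + 19\right) + 904\right)\right) \left(-7210423\right) = \left(-3002 + \left(-2 + 904\right)\right) \left(-7210423\right) = \left(-3002 + 902\right) \left(-7210423\right) = \left(-2100\right) \left(-7210423\right) = 15141888300$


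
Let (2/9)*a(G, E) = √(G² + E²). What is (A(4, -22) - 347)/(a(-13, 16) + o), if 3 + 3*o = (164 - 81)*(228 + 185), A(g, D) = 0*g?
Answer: -142725264/4699066879 + 281070*√17/4699066879 ≈ -0.030126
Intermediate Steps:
a(G, E) = 9*√(E² + G²)/2 (a(G, E) = 9*√(G² + E²)/2 = 9*√(E² + G²)/2)
A(g, D) = 0
o = 34276/3 (o = -1 + ((164 - 81)*(228 + 185))/3 = -1 + (83*413)/3 = -1 + (⅓)*34279 = -1 + 34279/3 = 34276/3 ≈ 11425.)
(A(4, -22) - 347)/(a(-13, 16) + o) = (0 - 347)/(9*√(16² + (-13)²)/2 + 34276/3) = -347/(9*√(256 + 169)/2 + 34276/3) = -347/(9*√425/2 + 34276/3) = -347/(9*(5*√17)/2 + 34276/3) = -347/(45*√17/2 + 34276/3) = -347/(34276/3 + 45*√17/2)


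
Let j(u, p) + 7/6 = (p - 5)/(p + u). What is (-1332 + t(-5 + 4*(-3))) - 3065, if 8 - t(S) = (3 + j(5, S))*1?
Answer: -13178/3 ≈ -4392.7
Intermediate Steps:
j(u, p) = -7/6 + (-5 + p)/(p + u) (j(u, p) = -7/6 + (p - 5)/(p + u) = -7/6 + (-5 + p)/(p + u))
t(S) = 5 - (-65 - S)/(6*(5 + S)) (t(S) = 8 - (3 + (-30 - S - 7*5)/(6*(S + 5))) = 8 - (3 + (-30 - S - 35)/(6*(5 + S))) = 8 - (3 + (-65 - S)/(6*(5 + S))) = 8 + (-3 - (-65 - S)/(6*(5 + S))) = 5 - (-65 - S)/(6*(5 + S)))
(-1332 + t(-5 + 4*(-3))) - 3065 = (-1332 + (215 + 31*(-5 + 4*(-3)))/(6*(5 + (-5 + 4*(-3))))) - 3065 = (-1332 + (215 + 31*(-5 - 12))/(6*(5 + (-5 - 12)))) - 3065 = (-1332 + (215 + 31*(-17))/(6*(5 - 17))) - 3065 = (-1332 + (1/6)*(215 - 527)/(-12)) - 3065 = (-1332 + (1/6)*(-1/12)*(-312)) - 3065 = (-1332 + 13/3) - 3065 = -3983/3 - 3065 = -13178/3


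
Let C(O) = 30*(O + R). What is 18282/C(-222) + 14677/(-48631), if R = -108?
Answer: -15672337/7294650 ≈ -2.1485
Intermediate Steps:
C(O) = -3240 + 30*O (C(O) = 30*(O - 108) = 30*(-108 + O) = -3240 + 30*O)
18282/C(-222) + 14677/(-48631) = 18282/(-3240 + 30*(-222)) + 14677/(-48631) = 18282/(-3240 - 6660) + 14677*(-1/48631) = 18282/(-9900) - 14677/48631 = 18282*(-1/9900) - 14677/48631 = -277/150 - 14677/48631 = -15672337/7294650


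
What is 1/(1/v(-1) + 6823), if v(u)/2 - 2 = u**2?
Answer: 6/40939 ≈ 0.00014656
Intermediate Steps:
v(u) = 4 + 2*u**2
1/(1/v(-1) + 6823) = 1/(1/(4 + 2*(-1)**2) + 6823) = 1/(1/(4 + 2*1) + 6823) = 1/(1/(4 + 2) + 6823) = 1/(1/6 + 6823) = 1/(40939/6) = 6/40939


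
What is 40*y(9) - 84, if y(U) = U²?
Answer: 3156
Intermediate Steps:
40*y(9) - 84 = 40*9² - 84 = 40*81 - 84 = 3240 - 84 = 3156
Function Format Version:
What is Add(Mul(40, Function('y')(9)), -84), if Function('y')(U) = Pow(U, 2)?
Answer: 3156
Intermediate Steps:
Add(Mul(40, Function('y')(9)), -84) = Add(Mul(40, Pow(9, 2)), -84) = Add(Mul(40, 81), -84) = Add(3240, -84) = 3156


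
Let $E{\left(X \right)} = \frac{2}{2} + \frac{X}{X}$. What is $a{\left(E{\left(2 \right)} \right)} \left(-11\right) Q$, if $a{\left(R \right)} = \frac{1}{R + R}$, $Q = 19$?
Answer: $- \frac{209}{4} \approx -52.25$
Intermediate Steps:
$E{\left(X \right)} = 2$ ($E{\left(X \right)} = 2 \cdot \frac{1}{2} + 1 = 1 + 1 = 2$)
$a{\left(R \right)} = \frac{1}{2 R}$
$a{\left(E{\left(2 \right)} \right)} \left(-11\right) Q = \frac{1}{2 \cdot 2} \left(-11\right) 19 = \frac{1}{2} \cdot \frac{1}{2} \left(-11\right) 19 = \frac{1}{4} \left(-11\right) 19 = \left(- \frac{11}{4}\right) 19 = - \frac{209}{4}$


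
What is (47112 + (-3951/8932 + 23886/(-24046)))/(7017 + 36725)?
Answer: 459925175553/427038973592 ≈ 1.0770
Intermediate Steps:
(47112 + (-3951/8932 + 23886/(-24046)))/(7017 + 36725) = (47112 + (-3951*1/8932 + 23886*(-1/24046)))/43742 = (47112 + (-3951/8932 - 11943/12023))*(1/43742) = (47112 - 14016159/9762676)*(1/43742) = (459925175553/9762676)*(1/43742) = 459925175553/427038973592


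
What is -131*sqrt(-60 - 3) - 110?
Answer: -110 - 393*I*sqrt(7) ≈ -110.0 - 1039.8*I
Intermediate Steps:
-131*sqrt(-60 - 3) - 110 = -393*I*sqrt(7) - 110 = -110 - 393*I*sqrt(7)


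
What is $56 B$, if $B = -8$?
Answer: $-448$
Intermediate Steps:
$56 B = 56 \left(-8\right) = -448$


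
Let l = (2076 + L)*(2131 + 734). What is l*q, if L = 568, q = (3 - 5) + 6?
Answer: 30300240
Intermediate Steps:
q = 4 (q = -2 + 6 = 4)
l = 7575060 (l = (2076 + 568)*(2131 + 734) = 2644*2865 = 7575060)
l*q = 7575060*4 = 30300240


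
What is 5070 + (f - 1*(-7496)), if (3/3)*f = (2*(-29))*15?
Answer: 11696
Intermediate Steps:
f = -870 (f = (2*(-29))*15 = -58*15 = -870)
5070 + (f - 1*(-7496)) = 5070 + (-870 - 1*(-7496)) = 5070 + (-870 + 7496) = 5070 + 6626 = 11696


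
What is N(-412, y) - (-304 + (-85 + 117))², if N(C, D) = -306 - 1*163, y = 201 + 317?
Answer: -74453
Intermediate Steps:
y = 518
N(C, D) = -469 (N(C, D) = -306 - 163 = -469)
N(-412, y) - (-304 + (-85 + 117))² = -469 - (-304 + (-85 + 117))² = -469 - (-304 + 32)² = -469 - 1*(-272)² = -469 - 1*73984 = -469 - 73984 = -74453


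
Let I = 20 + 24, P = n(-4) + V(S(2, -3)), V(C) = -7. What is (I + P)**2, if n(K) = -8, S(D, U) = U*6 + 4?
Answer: 841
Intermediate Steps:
S(D, U) = 4 + 6*U (S(D, U) = 6*U + 4 = 4 + 6*U)
P = -15 (P = -8 - 7 = -15)
I = 44
(I + P)**2 = (44 - 15)**2 = 29**2 = 841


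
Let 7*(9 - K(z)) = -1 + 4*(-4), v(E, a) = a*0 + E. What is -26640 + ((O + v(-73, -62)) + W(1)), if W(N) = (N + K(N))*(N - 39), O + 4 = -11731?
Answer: -272442/7 ≈ -38920.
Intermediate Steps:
O = -11735 (O = -4 - 11731 = -11735)
v(E, a) = E (v(E, a) = 0 + E = E)
K(z) = 80/7 (K(z) = 9 - (-1 + 4*(-4))/7 = 9 - (-1 - 16)/7 = 9 - ⅐*(-17) = 9 + 17/7 = 80/7)
W(N) = (-39 + N)*(80/7 + N) (W(N) = (N + 80/7)*(N - 39) = (80/7 + N)*(-39 + N) = (-39 + N)*(80/7 + N))
-26640 + ((O + v(-73, -62)) + W(1)) = -26640 + ((-11735 - 73) + (-3120/7 + 1² - 193/7*1)) = -26640 + (-11808 + (-3120/7 + 1 - 193/7)) = -26640 + (-11808 - 3306/7) = -26640 - 85962/7 = -272442/7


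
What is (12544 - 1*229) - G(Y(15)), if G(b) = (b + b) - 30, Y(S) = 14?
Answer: 12317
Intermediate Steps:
G(b) = -30 + 2*b (G(b) = 2*b - 30 = -30 + 2*b)
(12544 - 1*229) - G(Y(15)) = (12544 - 1*229) - (-30 + 2*14) = (12544 - 229) - (-30 + 28) = 12315 - 1*(-2) = 12315 + 2 = 12317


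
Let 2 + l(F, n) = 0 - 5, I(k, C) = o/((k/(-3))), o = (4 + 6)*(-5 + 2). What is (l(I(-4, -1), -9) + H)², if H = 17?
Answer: 100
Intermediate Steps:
o = -30 (o = 10*(-3) = -30)
I(k, C) = 90/k (I(k, C) = -30*(-3/k) = -(-90)/k = 90/k)
l(F, n) = -7 (l(F, n) = -2 + (0 - 5) = -2 - 5 = -7)
(l(I(-4, -1), -9) + H)² = (-7 + 17)² = 10² = 100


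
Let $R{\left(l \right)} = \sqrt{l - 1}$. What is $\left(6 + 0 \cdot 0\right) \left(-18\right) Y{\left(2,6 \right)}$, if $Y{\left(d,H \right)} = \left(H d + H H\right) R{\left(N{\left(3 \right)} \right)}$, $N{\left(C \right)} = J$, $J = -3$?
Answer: $- 10368 i \approx - 10368.0 i$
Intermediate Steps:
$N{\left(C \right)} = -3$
$R{\left(l \right)} = \sqrt{-1 + l}$
$Y{\left(d,H \right)} = 2 i \left(H^{2} + H d\right)$ ($Y{\left(d,H \right)} = \left(H d + H H\right) \sqrt{-1 - 3} = \left(H d + H^{2}\right) \sqrt{-4} = \left(H^{2} + H d\right) 2 i = 2 i \left(H^{2} + H d\right)$)
$\left(6 + 0 \cdot 0\right) \left(-18\right) Y{\left(2,6 \right)} = \left(6 + 0 \cdot 0\right) \left(-18\right) 2 i 6 \left(6 + 2\right) = \left(6 + 0\right) \left(-18\right) 2 i 6 \cdot 8 = 6 \left(-18\right) 96 i = - 108 \cdot 96 i = - 10368 i$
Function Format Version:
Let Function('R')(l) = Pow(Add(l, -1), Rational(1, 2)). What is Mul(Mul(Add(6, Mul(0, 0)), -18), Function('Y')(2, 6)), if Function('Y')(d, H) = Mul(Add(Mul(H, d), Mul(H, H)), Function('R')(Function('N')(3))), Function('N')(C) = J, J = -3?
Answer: Mul(-10368, I) ≈ Mul(-10368., I)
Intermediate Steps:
Function('N')(C) = -3
Function('R')(l) = Pow(Add(-1, l), Rational(1, 2))
Function('Y')(d, H) = Mul(2, I, Add(Pow(H, 2), Mul(H, d))) (Function('Y')(d, H) = Mul(Add(Mul(H, d), Mul(H, H)), Pow(Add(-1, -3), Rational(1, 2))) = Mul(Add(Mul(H, d), Pow(H, 2)), Pow(-4, Rational(1, 2))) = Mul(Add(Pow(H, 2), Mul(H, d)), Mul(2, I)) = Mul(2, I, Add(Pow(H, 2), Mul(H, d))))
Mul(Mul(Add(6, Mul(0, 0)), -18), Function('Y')(2, 6)) = Mul(Mul(Add(6, Mul(0, 0)), -18), Mul(2, I, 6, Add(6, 2))) = Mul(Mul(Add(6, 0), -18), Mul(2, I, 6, 8)) = Mul(Mul(6, -18), Mul(96, I)) = Mul(-108, Mul(96, I)) = Mul(-10368, I)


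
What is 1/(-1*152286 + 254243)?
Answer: 1/101957 ≈ 9.8080e-6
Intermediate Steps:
1/(-1*152286 + 254243) = 1/(-152286 + 254243) = 1/101957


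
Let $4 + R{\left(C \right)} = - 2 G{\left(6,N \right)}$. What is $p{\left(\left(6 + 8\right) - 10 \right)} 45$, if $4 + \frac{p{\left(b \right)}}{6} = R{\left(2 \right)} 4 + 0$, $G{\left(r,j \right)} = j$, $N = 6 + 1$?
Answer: $-20520$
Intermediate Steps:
$N = 7$
$R{\left(C \right)} = -18$ ($R{\left(C \right)} = -4 - 14 = -18$)
$p{\left(b \right)} = -456$ ($p{\left(b \right)} = -24 + 6 \left(\left(-18\right) 4 + 0\right) = -24 + 6 \left(-72 + 0\right) = -24 + 6 \left(-72\right) = -24 - 432 = -456$)
$p{\left(\left(6 + 8\right) - 10 \right)} 45 = \left(-456\right) 45 = -20520$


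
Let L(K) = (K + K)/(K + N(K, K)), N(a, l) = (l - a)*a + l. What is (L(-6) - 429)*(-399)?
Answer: 170772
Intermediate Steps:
N(a, l) = l + a*(l - a) (N(a, l) = a*(l - a) + l = l + a*(l - a))
L(K) = 1 (L(K) = (K + K)/(K + (K - K² + K*K)) = (2*K)/(K + (K - K² + K²)) = (2*K)/(K + K) = (2*K)/((2*K)) = (2*K)*(1/(2*K)) = 1)
(L(-6) - 429)*(-399) = (1 - 429)*(-399) = -428*(-399) = 170772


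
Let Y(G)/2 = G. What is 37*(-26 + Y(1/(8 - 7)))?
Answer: -888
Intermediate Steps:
Y(G) = 2*G
37*(-26 + Y(1/(8 - 7))) = 37*(-26 + 2/(8 - 7)) = 37*(-26 + 2/1) = 37*(-26 + 2*1) = 37*(-26 + 2) = 37*(-24) = -888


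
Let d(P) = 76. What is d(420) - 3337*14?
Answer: -46642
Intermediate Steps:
d(420) - 3337*14 = 76 - 3337*14 = 76 - 46718 = -46642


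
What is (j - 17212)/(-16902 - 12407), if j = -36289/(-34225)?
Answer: 589044411/1003100525 ≈ 0.58722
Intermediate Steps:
j = 36289/34225 (j = -36289*(-1/34225) = 36289/34225 ≈ 1.0603)
(j - 17212)/(-16902 - 12407) = (36289/34225 - 17212)/(-16902 - 12407) = -589044411/34225/(-29309) = -589044411/34225*(-1/29309) = 589044411/1003100525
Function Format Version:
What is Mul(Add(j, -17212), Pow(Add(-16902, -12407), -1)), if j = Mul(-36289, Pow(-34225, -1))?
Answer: Rational(589044411, 1003100525) ≈ 0.58722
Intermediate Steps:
j = Rational(36289, 34225) (j = Mul(-36289, Rational(-1, 34225)) = Rational(36289, 34225) ≈ 1.0603)
Mul(Add(j, -17212), Pow(Add(-16902, -12407), -1)) = Mul(Add(Rational(36289, 34225), -17212), Pow(Add(-16902, -12407), -1)) = Mul(Rational(-589044411, 34225), Pow(-29309, -1)) = Mul(Rational(-589044411, 34225), Rational(-1, 29309)) = Rational(589044411, 1003100525)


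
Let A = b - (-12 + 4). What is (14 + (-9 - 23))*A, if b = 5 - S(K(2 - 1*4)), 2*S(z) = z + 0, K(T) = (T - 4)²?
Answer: 90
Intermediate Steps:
K(T) = (-4 + T)²
S(z) = z/2 (S(z) = (z + 0)/2 = z/2)
b = -13 (b = 5 - (-4 + (2 - 1*4))²/2 = 5 - (-4 + (2 - 4))²/2 = 5 - (-4 - 2)²/2 = 5 - (-6)²/2 = 5 - 36/2 = 5 - 1*18 = 5 - 18 = -13)
A = -5 (A = -13 - (-12 + 4) = -13 - 1*(-8) = -13 + 8 = -5)
(14 + (-9 - 23))*A = (14 + (-9 - 23))*(-5) = (14 - 32)*(-5) = -18*(-5) = 90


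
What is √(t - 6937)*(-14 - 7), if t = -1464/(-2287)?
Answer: -21*I*√36279721585/2287 ≈ -1749.0*I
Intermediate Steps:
t = 1464/2287 (t = -1464*(-1/2287) = 1464/2287 ≈ 0.64014)
√(t - 6937)*(-14 - 7) = √(1464/2287 - 6937)*(-14 - 7) = √(-15863455/2287)*(-21) = (I*√36279721585/2287)*(-21) = -21*I*√36279721585/2287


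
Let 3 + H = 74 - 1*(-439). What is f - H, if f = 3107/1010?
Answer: -511993/1010 ≈ -506.92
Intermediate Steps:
H = 510 (H = -3 + (74 - 1*(-439)) = -3 + (74 + 439) = -3 + 513 = 510)
f = 3107/1010 (f = 3107*(1/1010) = 3107/1010 ≈ 3.0762)
f - H = 3107/1010 - 1*510 = 3107/1010 - 510 = -511993/1010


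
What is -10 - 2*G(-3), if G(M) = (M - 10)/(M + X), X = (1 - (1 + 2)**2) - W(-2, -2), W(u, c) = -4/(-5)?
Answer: -720/59 ≈ -12.203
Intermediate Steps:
W(u, c) = 4/5 (W(u, c) = -4*(-1/5) = 4/5)
X = -44/5 (X = (1 - (1 + 2)**2) - 1*4/5 = (1 - 1*3**2) - 4/5 = (1 - 1*9) - 4/5 = (1 - 9) - 4/5 = -8 - 4/5 = -44/5 ≈ -8.8000)
G(M) = (-10 + M)/(-44/5 + M) (G(M) = (M - 10)/(M - 44/5) = (-10 + M)/(-44/5 + M))
-10 - 2*G(-3) = -10 - 10*(-10 - 3)/(-44 + 5*(-3)) = -10 - 10*(-13)/(-44 - 15) = -10 - 10*(-13)/(-59) = -10 - 10*(-1)*(-13)/59 = -10 - 2*65/59 = -10 - 130/59 = -720/59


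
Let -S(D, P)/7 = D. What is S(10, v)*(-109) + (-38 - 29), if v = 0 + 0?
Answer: 7563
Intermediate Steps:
v = 0
S(D, P) = -7*D
S(10, v)*(-109) + (-38 - 29) = -7*10*(-109) + (-38 - 29) = -70*(-109) - 67 = 7630 - 67 = 7563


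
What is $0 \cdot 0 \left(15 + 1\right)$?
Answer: $0$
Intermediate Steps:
$0 \cdot 0 \left(15 + 1\right) = 0 \cdot 16 = 0$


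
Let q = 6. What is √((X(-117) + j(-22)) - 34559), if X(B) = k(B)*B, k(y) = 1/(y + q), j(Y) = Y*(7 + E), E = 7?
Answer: 2*I*√11932870/37 ≈ 186.72*I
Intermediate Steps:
j(Y) = 14*Y (j(Y) = Y*(7 + 7) = Y*14 = 14*Y)
k(y) = 1/(6 + y) (k(y) = 1/(y + 6) = 1/(6 + y))
X(B) = B/(6 + B)
√((X(-117) + j(-22)) - 34559) = √((-117/(6 - 117) + 14*(-22)) - 34559) = √((-117/(-111) - 308) - 34559) = √((-117*(-1/111) - 308) - 34559) = √((39/37 - 308) - 34559) = √(-11357/37 - 34559) = √(-1290040/37) = 2*I*√11932870/37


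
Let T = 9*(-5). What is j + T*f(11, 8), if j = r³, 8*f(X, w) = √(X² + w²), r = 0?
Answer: -45*√185/8 ≈ -76.508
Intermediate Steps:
f(X, w) = √(X² + w²)/8
T = -45
j = 0 (j = 0³ = 0)
j + T*f(11, 8) = 0 - 45*√(11² + 8²)/8 = 0 - 45*√(121 + 64)/8 = 0 - 45*√185/8 = -45*√185/8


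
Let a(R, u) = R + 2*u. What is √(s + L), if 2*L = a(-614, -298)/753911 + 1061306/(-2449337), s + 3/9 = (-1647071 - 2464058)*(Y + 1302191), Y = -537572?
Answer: I*√96468593245772356989049766664428253822/5539746321021 ≈ 1.773e+6*I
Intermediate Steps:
s = -9430342034554/3 (s = -⅓ + (-1647071 - 2464058)*(-537572 + 1302191) = -⅓ - 4111129*764619 = -⅓ - 3143447344851 = -9430342034554/3 ≈ -3.1434e+12)
L = -401546982768/1846582107007 (L = ((-614 + 2*(-298))/753911 + 1061306/(-2449337))/2 = ((-614 - 596)*(1/753911) + 1061306*(-1/2449337))/2 = (-1210*1/753911 - 1061306/2449337)/2 = (-1210/753911 - 1061306/2449337)/2 = (½)*(-803093965536/1846582107007) = -401546982768/1846582107007 ≈ -0.21745)
√(s + L) = √(-9430342034554/3 - 401546982768/1846582107007) = √(-17413900863964609160468182/5539746321021) = I*√96468593245772356989049766664428253822/5539746321021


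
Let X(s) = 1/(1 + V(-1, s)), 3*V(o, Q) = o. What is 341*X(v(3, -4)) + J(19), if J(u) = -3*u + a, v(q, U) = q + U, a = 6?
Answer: 921/2 ≈ 460.50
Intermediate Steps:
V(o, Q) = o/3
v(q, U) = U + q
J(u) = 6 - 3*u (J(u) = -3*u + 6 = 6 - 3*u)
X(s) = 3/2 (X(s) = 1/(1 + (⅓)*(-1)) = 1/(1 - ⅓) = 1/(⅔) = 3/2)
341*X(v(3, -4)) + J(19) = 341*(3/2) + (6 - 3*19) = 1023/2 + (6 - 57) = 1023/2 - 51 = 921/2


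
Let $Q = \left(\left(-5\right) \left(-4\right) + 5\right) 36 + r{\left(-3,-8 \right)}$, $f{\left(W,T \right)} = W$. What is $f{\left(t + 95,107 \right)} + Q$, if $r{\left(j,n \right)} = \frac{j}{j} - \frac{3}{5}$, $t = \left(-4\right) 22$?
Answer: $\frac{4537}{5} \approx 907.4$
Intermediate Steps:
$t = -88$
$r{\left(j,n \right)} = \frac{2}{5}$ ($r{\left(j,n \right)} = 1 - \frac{3}{5} = \frac{2}{5}$)
$Q = \frac{4502}{5}$ ($Q = \left(\left(-5\right) \left(-4\right) + 5\right) 36 + \frac{2}{5} = \left(20 + 5\right) 36 + \frac{2}{5} = 25 \cdot 36 + \frac{2}{5} = 900 + \frac{2}{5} = \frac{4502}{5} \approx 900.4$)
$f{\left(t + 95,107 \right)} + Q = \left(-88 + 95\right) + \frac{4502}{5} = 7 + \frac{4502}{5} = \frac{4537}{5}$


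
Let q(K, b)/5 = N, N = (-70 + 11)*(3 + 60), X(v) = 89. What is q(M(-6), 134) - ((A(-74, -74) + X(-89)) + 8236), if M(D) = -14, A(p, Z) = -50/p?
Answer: -995695/37 ≈ -26911.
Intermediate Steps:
N = -3717 (N = -59*63 = -3717)
q(K, b) = -18585 (q(K, b) = 5*(-3717) = -18585)
q(M(-6), 134) - ((A(-74, -74) + X(-89)) + 8236) = -18585 - ((-50/(-74) + 89) + 8236) = -18585 - ((-50*(-1/74) + 89) + 8236) = -18585 - ((25/37 + 89) + 8236) = -18585 - (3318/37 + 8236) = -18585 - 1*308050/37 = -18585 - 308050/37 = -995695/37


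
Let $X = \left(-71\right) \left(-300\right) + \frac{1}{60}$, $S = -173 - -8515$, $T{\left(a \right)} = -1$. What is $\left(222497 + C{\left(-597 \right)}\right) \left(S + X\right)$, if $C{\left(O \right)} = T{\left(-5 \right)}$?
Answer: $\frac{98928452104}{15} \approx 6.5952 \cdot 10^{9}$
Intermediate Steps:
$C{\left(O \right)} = -1$
$S = 8342$ ($S = -173 + 8515 = 8342$)
$X = \frac{1278001}{60}$ ($X = 21300 + \frac{1}{60} = \frac{1278001}{60} \approx 21300.0$)
$\left(222497 + C{\left(-597 \right)}\right) \left(S + X\right) = \left(222497 - 1\right) \left(8342 + \frac{1278001}{60}\right) = 222496 \cdot \frac{1778521}{60} = \frac{98928452104}{15}$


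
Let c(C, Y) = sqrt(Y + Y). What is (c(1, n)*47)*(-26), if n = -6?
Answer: -2444*I*sqrt(3) ≈ -4233.1*I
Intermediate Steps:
c(C, Y) = sqrt(2)*sqrt(Y) (c(C, Y) = sqrt(2*Y) = sqrt(2)*sqrt(Y))
(c(1, n)*47)*(-26) = ((sqrt(2)*sqrt(-6))*47)*(-26) = ((sqrt(2)*(I*sqrt(6)))*47)*(-26) = ((2*I*sqrt(3))*47)*(-26) = (94*I*sqrt(3))*(-26) = -2444*I*sqrt(3)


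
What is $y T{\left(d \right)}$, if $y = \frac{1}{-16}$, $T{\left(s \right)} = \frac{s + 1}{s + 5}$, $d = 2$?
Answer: $- \frac{3}{112} \approx -0.026786$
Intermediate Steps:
$T{\left(s \right)} = \frac{1 + s}{5 + s}$
$y = - \frac{1}{16} \approx -0.0625$
$y T{\left(d \right)} = - \frac{\frac{1}{5 + 2} \left(1 + 2\right)}{16} = - \frac{\frac{1}{7} \cdot 3}{16} = \left(- \frac{1}{16}\right) \frac{3}{7} = - \frac{3}{112}$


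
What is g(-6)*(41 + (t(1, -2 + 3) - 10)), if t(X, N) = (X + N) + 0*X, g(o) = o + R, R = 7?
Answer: 33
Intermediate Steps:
g(o) = 7 + o (g(o) = o + 7 = 7 + o)
t(X, N) = N + X (t(X, N) = (N + X) + 0 = N + X)
g(-6)*(41 + (t(1, -2 + 3) - 10)) = (7 - 6)*(41 + (((-2 + 3) + 1) - 10)) = 1*(41 + ((1 + 1) - 10)) = 1*(41 + (2 - 10)) = 1*(41 - 8) = 1*33 = 33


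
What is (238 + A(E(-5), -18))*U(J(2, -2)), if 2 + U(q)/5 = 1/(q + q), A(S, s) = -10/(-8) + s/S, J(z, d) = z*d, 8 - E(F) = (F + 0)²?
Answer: -81705/32 ≈ -2553.3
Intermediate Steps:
E(F) = 8 - F² (E(F) = 8 - (F + 0)² = 8 - F²)
J(z, d) = d*z
A(S, s) = 5/4 + s/S (A(S, s) = -10*(-⅛) + s/S = 5/4 + s/S)
U(q) = -10 + 5/(2*q) (U(q) = -10 + 5/(q + q) = -10 + 5/((2*q)) = -10 + 5*(1/(2*q)) = -10 + 5/(2*q))
(238 + A(E(-5), -18))*U(J(2, -2)) = (238 + (5/4 - 18/(8 - 1*(-5)²)))*(-10 + 5/(2*((-2*2)))) = (238 + (5/4 - 18/(8 - 1*25)))*(-10 + (5/2)/(-4)) = (238 + (5/4 - 18/(8 - 25)))*(-10 + (5/2)*(-¼)) = (238 + (5/4 - 18/(-17)))*(-10 - 5/8) = (238 + (5/4 - 18*(-1/17)))*(-85/8) = (238 + (5/4 + 18/17))*(-85/8) = (238 + 157/68)*(-85/8) = (16341/68)*(-85/8) = -81705/32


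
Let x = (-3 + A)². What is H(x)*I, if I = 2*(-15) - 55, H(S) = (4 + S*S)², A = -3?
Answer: -143650000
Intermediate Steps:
x = 36 (x = (-3 - 3)² = (-6)² = 36)
H(S) = (4 + S²)²
I = -85 (I = -30 - 55 = -85)
H(x)*I = (4 + 36²)²*(-85) = (4 + 1296)²*(-85) = 1300²*(-85) = 1690000*(-85) = -143650000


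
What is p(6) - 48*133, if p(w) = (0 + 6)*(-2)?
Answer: -6396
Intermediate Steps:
p(w) = -12 (p(w) = 6*(-2) = -12)
p(6) - 48*133 = -12 - 48*133 = -12 - 6384 = -6396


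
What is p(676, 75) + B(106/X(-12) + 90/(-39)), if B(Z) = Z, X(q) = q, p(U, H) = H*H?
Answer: 437881/78 ≈ 5613.9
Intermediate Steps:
p(U, H) = H²
p(676, 75) + B(106/X(-12) + 90/(-39)) = 75² + (106/(-12) + 90/(-39)) = 5625 + (106*(-1/12) + 90*(-1/39)) = 5625 + (-53/6 - 30/13) = 5625 - 869/78 = 437881/78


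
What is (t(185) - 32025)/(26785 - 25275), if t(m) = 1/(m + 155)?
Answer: -10888499/513400 ≈ -21.209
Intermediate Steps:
t(m) = 1/(155 + m)
(t(185) - 32025)/(26785 - 25275) = (1/(155 + 185) - 32025)/(26785 - 25275) = (1/340 - 32025)/1510 = (1/340 - 32025)*(1/1510) = -10888499/340*1/1510 = -10888499/513400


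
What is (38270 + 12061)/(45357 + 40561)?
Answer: 2649/4522 ≈ 0.58580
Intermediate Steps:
(38270 + 12061)/(45357 + 40561) = 50331/85918 = 50331*(1/85918) = 2649/4522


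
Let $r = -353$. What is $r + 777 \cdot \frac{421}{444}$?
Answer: $\frac{1535}{4} \approx 383.75$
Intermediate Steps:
$r + 777 \cdot \frac{421}{444} = -353 + 777 \cdot \frac{421}{444} = -353 + \frac{2947}{4} = \frac{1535}{4}$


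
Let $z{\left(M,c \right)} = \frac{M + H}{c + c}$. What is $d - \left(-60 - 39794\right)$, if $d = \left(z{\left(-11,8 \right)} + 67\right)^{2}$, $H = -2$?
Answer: $\frac{11324105}{256} \approx 44235.0$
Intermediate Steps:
$z{\left(M,c \right)} = \frac{-2 + M}{2 c}$ ($z{\left(M,c \right)} = \frac{M - 2}{c + c} = \frac{-2 + M}{2 c}$)
$d = \frac{1121481}{256}$ ($d = \left(\frac{-2 - 11}{2 \cdot 8} + 67\right)^{2} = \left(\frac{1}{2} \cdot \frac{1}{8} \left(-13\right) + 67\right)^{2} = \left(- \frac{13}{16} + 67\right)^{2} = \left(\frac{1059}{16}\right)^{2} = \frac{1121481}{256} \approx 4380.8$)
$d - \left(-60 - 39794\right) = \frac{1121481}{256} - \left(-60 - 39794\right) = \frac{1121481}{256} - -39854 = \frac{1121481}{256} + 39854 = \frac{11324105}{256}$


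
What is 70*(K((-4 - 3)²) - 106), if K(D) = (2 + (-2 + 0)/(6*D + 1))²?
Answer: -124304684/17405 ≈ -7141.9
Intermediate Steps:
K(D) = (2 - 2/(1 + 6*D))²
70*(K((-4 - 3)²) - 106) = 70*(144*((-4 - 3)²)²/(1 + 6*(-4 - 3)²)² - 106) = 70*(144*((-7)²)²/(1 + 6*(-7)²)² - 106) = 70*(144*49²/(1 + 6*49)² - 106) = 70*(144*2401/(1 + 294)² - 106) = 70*(144*2401/295² - 106) = 70*(144*2401*(1/87025) - 106) = 70*(345744/87025 - 106) = 70*(-8878906/87025) = -124304684/17405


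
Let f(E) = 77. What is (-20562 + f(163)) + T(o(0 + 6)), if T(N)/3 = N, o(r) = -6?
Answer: -20503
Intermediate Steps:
T(N) = 3*N
(-20562 + f(163)) + T(o(0 + 6)) = (-20562 + 77) + 3*(-6) = -20485 - 18 = -20503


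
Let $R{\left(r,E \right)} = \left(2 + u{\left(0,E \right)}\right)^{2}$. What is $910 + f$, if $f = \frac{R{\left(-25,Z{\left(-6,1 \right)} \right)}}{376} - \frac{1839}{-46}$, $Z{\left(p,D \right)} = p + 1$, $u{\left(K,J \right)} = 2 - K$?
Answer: $\frac{2053945}{2162} \approx 950.02$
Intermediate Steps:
$Z{\left(p,D \right)} = 1 + p$
$R{\left(r,E \right)} = 16$ ($R{\left(r,E \right)} = \left(2 + \left(2 - 0\right)\right)^{2} = \left(2 + \left(2 + 0\right)\right)^{2} = \left(2 + 2\right)^{2} = 4^{2} = 16$)
$f = \frac{86525}{2162}$ ($f = \frac{16}{376} - \frac{1839}{-46} = 16 \cdot \frac{1}{376} - - \frac{1839}{46} = \frac{2}{47} + \frac{1839}{46} = \frac{86525}{2162} \approx 40.021$)
$910 + f = 910 + \frac{86525}{2162} = \frac{2053945}{2162}$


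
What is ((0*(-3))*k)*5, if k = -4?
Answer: 0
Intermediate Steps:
((0*(-3))*k)*5 = ((0*(-3))*(-4))*5 = (0*(-4))*5 = 0*5 = 0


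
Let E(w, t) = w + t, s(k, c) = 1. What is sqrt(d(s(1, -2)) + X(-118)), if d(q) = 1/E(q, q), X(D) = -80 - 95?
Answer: I*sqrt(698)/2 ≈ 13.21*I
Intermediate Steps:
X(D) = -175
E(w, t) = t + w
d(q) = 1/(2*q) (d(q) = 1/(q + q) = 1/(2*q))
sqrt(d(s(1, -2)) + X(-118)) = sqrt((1/2)/1 - 175) = sqrt((1/2)*1 - 175) = sqrt(1/2 - 175) = sqrt(-349/2) = I*sqrt(698)/2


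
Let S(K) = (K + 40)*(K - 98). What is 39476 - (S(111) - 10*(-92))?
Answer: 36593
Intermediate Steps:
S(K) = (-98 + K)*(40 + K) (S(K) = (40 + K)*(-98 + K) = (-98 + K)*(40 + K))
39476 - (S(111) - 10*(-92)) = 39476 - ((-3920 + 111**2 - 58*111) - 10*(-92)) = 39476 - ((-3920 + 12321 - 6438) - 1*(-920)) = 39476 - (1963 + 920) = 39476 - 1*2883 = 39476 - 2883 = 36593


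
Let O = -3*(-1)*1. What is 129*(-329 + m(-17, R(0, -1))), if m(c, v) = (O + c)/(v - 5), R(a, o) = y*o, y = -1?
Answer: -83979/2 ≈ -41990.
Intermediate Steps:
R(a, o) = -o
O = 3 (O = 3*1 = 3)
m(c, v) = (3 + c)/(-5 + v) (m(c, v) = (3 + c)/(v - 5) = (3 + c)/(-5 + v))
129*(-329 + m(-17, R(0, -1))) = 129*(-329 + (3 - 17)/(-5 - 1*(-1))) = 129*(-329 - 14/(-5 + 1)) = 129*(-329 - 14/(-4)) = 129*(-329 - 1/4*(-14)) = 129*(-329 + 7/2) = 129*(-651/2) = -83979/2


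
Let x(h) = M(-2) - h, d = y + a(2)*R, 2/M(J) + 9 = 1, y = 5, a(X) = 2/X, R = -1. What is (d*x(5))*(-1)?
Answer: 21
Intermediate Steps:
M(J) = -1/4 (M(J) = 2/(-9 + 1) = 2/(-8) = 2*(-1/8) = -1/4)
d = 4 (d = 5 + (2/2)*(-1) = 5 + (2*(1/2))*(-1) = 5 + 1*(-1) = 5 - 1 = 4)
x(h) = -1/4 - h
(d*x(5))*(-1) = (4*(-1/4 - 1*5))*(-1) = (4*(-1/4 - 5))*(-1) = (4*(-21/4))*(-1) = -21*(-1) = 21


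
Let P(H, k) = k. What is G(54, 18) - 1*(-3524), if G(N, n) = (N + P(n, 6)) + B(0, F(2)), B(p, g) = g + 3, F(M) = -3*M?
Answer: 3581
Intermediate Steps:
B(p, g) = 3 + g
G(N, n) = 3 + N (G(N, n) = (N + 6) + (3 - 3*2) = (6 + N) + (3 - 6) = (6 + N) - 3 = 3 + N)
G(54, 18) - 1*(-3524) = (3 + 54) - 1*(-3524) = 57 + 3524 = 3581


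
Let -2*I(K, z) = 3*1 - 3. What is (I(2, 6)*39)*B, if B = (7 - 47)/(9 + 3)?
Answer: 0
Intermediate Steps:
I(K, z) = 0 (I(K, z) = -(3*1 - 3)/2 = -(3 - 3)/2 = -½*0 = 0)
B = -10/3 (B = -40/12 = -40*1/12 = -10/3 ≈ -3.3333)
(I(2, 6)*39)*B = (0*39)*(-10/3) = 0*(-10/3) = 0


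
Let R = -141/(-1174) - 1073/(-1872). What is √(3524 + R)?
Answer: √29556072994253/91572 ≈ 59.369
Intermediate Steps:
R = 761827/1098864 (R = -141*(-1/1174) - 1073*(-1/1872) = 141/1174 + 1073/1872 = 761827/1098864 ≈ 0.69329)
√(3524 + R) = √(3524 + 761827/1098864) = √(3873158563/1098864) = √29556072994253/91572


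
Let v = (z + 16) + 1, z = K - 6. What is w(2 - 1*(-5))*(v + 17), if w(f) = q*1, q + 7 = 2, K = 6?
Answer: -170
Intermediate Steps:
z = 0 (z = 6 - 6 = 0)
q = -5 (q = -7 + 2 = -5)
v = 17 (v = (0 + 16) + 1 = 16 + 1 = 17)
w(f) = -5 (w(f) = -5*1 = -5)
w(2 - 1*(-5))*(v + 17) = -5*(17 + 17) = -5*34 = -170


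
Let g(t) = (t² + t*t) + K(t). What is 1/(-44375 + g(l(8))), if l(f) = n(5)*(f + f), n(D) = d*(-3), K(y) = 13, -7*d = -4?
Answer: -49/2100010 ≈ -2.3333e-5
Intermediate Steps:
d = 4/7 (d = -⅐*(-4) = 4/7 ≈ 0.57143)
n(D) = -12/7 (n(D) = (4/7)*(-3) = -12/7)
l(f) = -24*f/7 (l(f) = -12*(f + f)/7 = -24*f/7)
g(t) = 13 + 2*t² (g(t) = (t² + t*t) + 13 = (t² + t²) + 13 = 2*t² + 13 = 13 + 2*t²)
1/(-44375 + g(l(8))) = 1/(-44375 + (13 + 2*(-24/7*8)²)) = 1/(-44375 + (13 + 2*(-192/7)²)) = 1/(-44375 + (13 + 2*(36864/49))) = 1/(-44375 + (13 + 73728/49)) = 1/(-44375 + 74365/49) = 1/(-2100010/49) = -49/2100010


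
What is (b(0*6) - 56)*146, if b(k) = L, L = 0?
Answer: -8176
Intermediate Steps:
b(k) = 0
(b(0*6) - 56)*146 = (0 - 56)*146 = -56*146 = -8176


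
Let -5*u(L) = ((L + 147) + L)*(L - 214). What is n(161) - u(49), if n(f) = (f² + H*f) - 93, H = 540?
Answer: 104683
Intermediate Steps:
n(f) = -93 + f² + 540*f (n(f) = (f² + 540*f) - 93 = -93 + f² + 540*f)
u(L) = -(-214 + L)*(147 + 2*L)/5 (u(L) = -((L + 147) + L)*(L - 214)/5 = -((147 + L) + L)*(-214 + L)/5 = -(147 + 2*L)*(-214 + L)/5 = -(-214 + L)*(147 + 2*L)/5)
n(161) - u(49) = (-93 + 161² + 540*161) - (31458/5 - ⅖*49² + (281/5)*49) = (-93 + 25921 + 86940) - (31458/5 - ⅖*2401 + 13769/5) = 112768 - (31458/5 - 4802/5 + 13769/5) = 112768 - 1*8085 = 112768 - 8085 = 104683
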